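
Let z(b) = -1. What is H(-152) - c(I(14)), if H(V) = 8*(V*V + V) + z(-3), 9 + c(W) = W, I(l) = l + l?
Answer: 183596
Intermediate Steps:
I(l) = 2*l
c(W) = -9 + W
H(V) = -1 + 8*V + 8*V**2 (H(V) = 8*(V*V + V) - 1 = 8*(V**2 + V) - 1 = 8*(V + V**2) - 1 = (8*V + 8*V**2) - 1 = -1 + 8*V + 8*V**2)
H(-152) - c(I(14)) = (-1 + 8*(-152) + 8*(-152)**2) - (-9 + 2*14) = (-1 - 1216 + 8*23104) - (-9 + 28) = (-1 - 1216 + 184832) - 1*19 = 183615 - 19 = 183596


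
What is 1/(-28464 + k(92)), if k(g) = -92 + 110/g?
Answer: -46/1313521 ≈ -3.5020e-5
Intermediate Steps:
1/(-28464 + k(92)) = 1/(-28464 + (-92 + 110/92)) = 1/(-28464 + (-92 + 110*(1/92))) = 1/(-28464 + (-92 + 55/46)) = 1/(-28464 - 4177/46) = 1/(-1313521/46) = -46/1313521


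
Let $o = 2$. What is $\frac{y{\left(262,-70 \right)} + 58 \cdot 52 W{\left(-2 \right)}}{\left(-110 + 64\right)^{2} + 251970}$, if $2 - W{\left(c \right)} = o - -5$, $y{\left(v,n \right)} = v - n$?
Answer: $- \frac{7374}{127043} \approx -0.058043$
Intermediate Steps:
$W{\left(c \right)} = -5$ ($W{\left(c \right)} = 2 - \left(2 - -5\right) = 2 - \left(2 + 5\right) = 2 - 7 = -5$)
$\frac{y{\left(262,-70 \right)} + 58 \cdot 52 W{\left(-2 \right)}}{\left(-110 + 64\right)^{2} + 251970} = \frac{\left(262 - -70\right) + 58 \cdot 52 \left(-5\right)}{\left(-110 + 64\right)^{2} + 251970} = \frac{\left(262 + 70\right) + 3016 \left(-5\right)}{\left(-46\right)^{2} + 251970} = \frac{332 - 15080}{2116 + 251970} = - \frac{14748}{254086} = \left(-14748\right) \frac{1}{254086} = - \frac{7374}{127043}$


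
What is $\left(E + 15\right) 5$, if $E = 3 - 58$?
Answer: $-200$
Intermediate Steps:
$E = -55$
$\left(E + 15\right) 5 = \left(-55 + 15\right) 5 = \left(-40\right) 5 = -200$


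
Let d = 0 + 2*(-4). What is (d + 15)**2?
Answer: 49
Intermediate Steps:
d = -8 (d = 0 - 8 = -8)
(d + 15)**2 = (-8 + 15)**2 = 7**2 = 49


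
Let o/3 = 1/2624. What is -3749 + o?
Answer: -9837373/2624 ≈ -3749.0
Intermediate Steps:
o = 3/2624 ≈ 0.0011433
-3749 + o = -3749 + 3/2624 = -9837373/2624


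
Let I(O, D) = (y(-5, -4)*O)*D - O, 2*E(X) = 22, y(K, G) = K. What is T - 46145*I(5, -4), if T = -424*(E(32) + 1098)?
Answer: -4853991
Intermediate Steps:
E(X) = 11 (E(X) = (1/2)*22 = 11)
I(O, D) = -O - 5*D*O (I(O, D) = (-5*O)*D - O = -5*D*O - O = -O - 5*D*O)
T = -470216 (T = -424*(11 + 1098) = -424*1109 = -470216)
T - 46145*I(5, -4) = -470216 - 230725*(-1 - 5*(-4)) = -470216 - 230725*(-1 + 20) = -470216 - 230725*19 = -470216 - 46145*95 = -470216 - 4383775 = -4853991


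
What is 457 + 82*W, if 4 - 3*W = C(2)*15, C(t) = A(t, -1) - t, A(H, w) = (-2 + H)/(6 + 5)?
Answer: 4159/3 ≈ 1386.3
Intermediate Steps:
A(H, w) = -2/11 + H/11 (A(H, w) = (-2 + H)/11 = (-2 + H)*(1/11) = -2/11 + H/11)
C(t) = -2/11 - 10*t/11 (C(t) = (-2/11 + t/11) - t = -2/11 - 10*t/11)
W = 34/3 (W = 4/3 - (-2/11 - 10/11*2)*15/3 = 4/3 - (-2/11 - 20/11)*15/3 = 4/3 - (-2)*15/3 = 4/3 - ⅓*(-30) = 4/3 + 10 = 34/3 ≈ 11.333)
457 + 82*W = 457 + 82*(34/3) = 457 + 2788/3 = 4159/3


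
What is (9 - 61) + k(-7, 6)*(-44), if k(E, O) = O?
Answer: -316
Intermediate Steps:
(9 - 61) + k(-7, 6)*(-44) = (9 - 61) + 6*(-44) = -52 - 264 = -316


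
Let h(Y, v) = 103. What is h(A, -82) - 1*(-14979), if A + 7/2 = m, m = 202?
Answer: 15082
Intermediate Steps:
A = 397/2 (A = -7/2 + 202 = 397/2 ≈ 198.50)
h(A, -82) - 1*(-14979) = 103 - 1*(-14979) = 103 + 14979 = 15082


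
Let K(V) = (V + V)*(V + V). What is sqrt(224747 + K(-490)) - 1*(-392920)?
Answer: 392920 + 3*sqrt(131683) ≈ 3.9401e+5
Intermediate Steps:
K(V) = 4*V**2 (K(V) = (2*V)*(2*V) = 4*V**2)
sqrt(224747 + K(-490)) - 1*(-392920) = sqrt(224747 + 4*(-490)**2) - 1*(-392920) = sqrt(224747 + 4*240100) + 392920 = sqrt(224747 + 960400) + 392920 = sqrt(1185147) + 392920 = 3*sqrt(131683) + 392920 = 392920 + 3*sqrt(131683)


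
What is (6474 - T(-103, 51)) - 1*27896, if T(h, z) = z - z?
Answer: -21422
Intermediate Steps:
T(h, z) = 0
(6474 - T(-103, 51)) - 1*27896 = (6474 - 1*0) - 1*27896 = (6474 + 0) - 27896 = 6474 - 27896 = -21422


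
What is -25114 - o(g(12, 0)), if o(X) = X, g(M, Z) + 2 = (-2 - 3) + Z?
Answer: -25107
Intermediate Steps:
g(M, Z) = -7 + Z (g(M, Z) = -2 + ((-2 - 3) + Z) = -2 + (-5 + Z) = -7 + Z)
-25114 - o(g(12, 0)) = -25114 - (-7 + 0) = -25114 - 1*(-7) = -25114 + 7 = -25107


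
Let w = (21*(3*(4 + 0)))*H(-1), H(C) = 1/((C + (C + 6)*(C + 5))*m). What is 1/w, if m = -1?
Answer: -19/252 ≈ -0.075397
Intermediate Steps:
H(C) = -1/(C + (5 + C)*(6 + C)) (H(C) = 1/((C + (C + 6)*(C + 5))*(-1)) = -1/(C + (6 + C)*(5 + C)) = -1/(C + (5 + C)*(6 + C)))
w = -252/19 (w = (21*(3*(4 + 0)))*(-1/(30 + (-1)² + 12*(-1))) = (21*(3*4))*(-1/(30 + 1 - 12)) = (21*12)*(-1/19) = 252*(-1*1/19) = 252*(-1/19) = -252/19 ≈ -13.263)
1/w = 1/(-252/19) = -19/252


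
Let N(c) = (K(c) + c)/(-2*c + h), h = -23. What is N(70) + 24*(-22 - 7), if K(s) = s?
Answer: -113588/163 ≈ -696.86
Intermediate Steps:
N(c) = 2*c/(-23 - 2*c) (N(c) = (c + c)/(-2*c - 23) = (2*c)/(-23 - 2*c) = 2*c/(-23 - 2*c))
N(70) + 24*(-22 - 7) = -2*70/(23 + 2*70) + 24*(-22 - 7) = -2*70/(23 + 140) + 24*(-29) = -2*70/163 - 696 = -2*70*1/163 - 696 = -140/163 - 696 = -113588/163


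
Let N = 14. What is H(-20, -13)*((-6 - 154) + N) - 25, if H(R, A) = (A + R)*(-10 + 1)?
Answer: -43387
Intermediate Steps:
H(R, A) = -9*A - 9*R (H(R, A) = (A + R)*(-9) = -9*A - 9*R)
H(-20, -13)*((-6 - 154) + N) - 25 = (-9*(-13) - 9*(-20))*((-6 - 154) + 14) - 25 = (117 + 180)*(-160 + 14) - 25 = 297*(-146) - 25 = -43362 - 25 = -43387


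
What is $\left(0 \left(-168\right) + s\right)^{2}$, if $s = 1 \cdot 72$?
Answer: $5184$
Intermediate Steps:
$s = 72$
$\left(0 \left(-168\right) + s\right)^{2} = \left(0 \left(-168\right) + 72\right)^{2} = \left(0 + 72\right)^{2} = 72^{2} = 5184$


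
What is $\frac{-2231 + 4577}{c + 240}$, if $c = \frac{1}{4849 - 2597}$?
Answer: $\frac{310776}{31793} \approx 9.775$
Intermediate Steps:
$c = \frac{1}{2252} \approx 0.00044405$
$\frac{-2231 + 4577}{c + 240} = \frac{-2231 + 4577}{\frac{1}{2252} + 240} = \frac{2346}{\frac{540481}{2252}} = 2346 \cdot \frac{2252}{540481} = \frac{310776}{31793}$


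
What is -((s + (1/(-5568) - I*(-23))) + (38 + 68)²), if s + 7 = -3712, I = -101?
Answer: -28920191/5568 ≈ -5194.0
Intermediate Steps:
s = -3719 (s = -7 - 3712 = -3719)
-((s + (1/(-5568) - I*(-23))) + (38 + 68)²) = -((-3719 + (1/(-5568) - (-101)*(-23))) + (38 + 68)²) = -((-3719 + (-1/5568 - 1*2323)) + 106²) = -((-3719 + (-1/5568 - 2323)) + 11236) = -((-3719 - 12934465/5568) + 11236) = -(-33641857/5568 + 11236) = -1*28920191/5568 = -28920191/5568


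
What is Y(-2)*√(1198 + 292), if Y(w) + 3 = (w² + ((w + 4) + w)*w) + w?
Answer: -√1490 ≈ -38.601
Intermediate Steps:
Y(w) = -3 + w + w² + w*(4 + 2*w) (Y(w) = -3 + ((w² + ((w + 4) + w)*w) + w) = -3 + ((w² + ((4 + w) + w)*w) + w) = -3 + ((w² + (4 + 2*w)*w) + w) = -3 + ((w² + w*(4 + 2*w)) + w) = -3 + (w + w² + w*(4 + 2*w)) = -3 + w + w² + w*(4 + 2*w))
Y(-2)*√(1198 + 292) = (-3 + 3*(-2)² + 5*(-2))*√(1198 + 292) = (-3 + 3*4 - 10)*√1490 = (-3 + 12 - 10)*√1490 = -√1490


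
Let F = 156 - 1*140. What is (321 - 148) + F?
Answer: 189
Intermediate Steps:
F = 16 (F = 156 - 140 = 16)
(321 - 148) + F = (321 - 148) + 16 = 173 + 16 = 189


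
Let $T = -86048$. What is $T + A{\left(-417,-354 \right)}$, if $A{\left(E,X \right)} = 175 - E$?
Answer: $-85456$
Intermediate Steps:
$T + A{\left(-417,-354 \right)} = -86048 + \left(175 - -417\right) = -86048 + \left(175 + 417\right) = -86048 + 592 = -85456$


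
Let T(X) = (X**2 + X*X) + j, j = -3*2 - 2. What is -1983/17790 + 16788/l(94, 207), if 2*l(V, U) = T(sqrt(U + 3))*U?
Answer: 11894413/42144510 ≈ 0.28223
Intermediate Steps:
j = -8 (j = -6 - 2 = -8)
T(X) = -8 + 2*X**2 (T(X) = (X**2 + X*X) - 8 = (X**2 + X**2) - 8 = 2*X**2 - 8 = -8 + 2*X**2)
l(V, U) = U*(-2 + 2*U)/2 (l(V, U) = ((-8 + 2*(sqrt(U + 3))**2)*U)/2 = ((-8 + 2*(sqrt(3 + U))**2)*U)/2 = ((-8 + 2*(3 + U))*U)/2 = ((-8 + (6 + 2*U))*U)/2 = ((-2 + 2*U)*U)/2 = (U*(-2 + 2*U))/2 = U*(-2 + 2*U)/2)
-1983/17790 + 16788/l(94, 207) = -1983/17790 + 16788/((207*(-1 + 207))) = -1983*1/17790 + 16788/((207*206)) = -661/5930 + 16788/42642 = -661/5930 + 16788*(1/42642) = -661/5930 + 2798/7107 = 11894413/42144510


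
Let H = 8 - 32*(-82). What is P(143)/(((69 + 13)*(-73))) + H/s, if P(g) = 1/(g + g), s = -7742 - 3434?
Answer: -51204371/217423492 ≈ -0.23551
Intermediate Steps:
s = -11176
P(g) = 1/(2*g)
H = 2632 (H = 8 + 2624 = 2632)
P(143)/(((69 + 13)*(-73))) + H/s = ((1/2)/143)/(((69 + 13)*(-73))) + 2632/(-11176) = ((1/2)*(1/143))/((82*(-73))) + 2632*(-1/11176) = (1/286)/(-5986) - 329/1397 = (1/286)*(-1/5986) - 329/1397 = -1/1711996 - 329/1397 = -51204371/217423492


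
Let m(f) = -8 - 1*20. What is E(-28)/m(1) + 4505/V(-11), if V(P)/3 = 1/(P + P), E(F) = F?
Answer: -99107/3 ≈ -33036.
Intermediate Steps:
m(f) = -28 (m(f) = -8 - 20 = -28)
V(P) = 3/(2*P) (V(P) = 3/(P + P) = 3/((2*P)) = 3*(1/(2*P)) = 3/(2*P))
E(-28)/m(1) + 4505/V(-11) = -28/(-28) + 4505/(((3/2)/(-11))) = -28*(-1/28) + 4505/(((3/2)*(-1/11))) = 1 + 4505/(-3/22) = 1 + 4505*(-22/3) = 1 - 99110/3 = -99107/3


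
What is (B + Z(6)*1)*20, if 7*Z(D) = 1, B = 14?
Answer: 1980/7 ≈ 282.86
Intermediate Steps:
Z(D) = ⅐ (Z(D) = (⅐)*1 = ⅐)
(B + Z(6)*1)*20 = (14 + (⅐)*1)*20 = (14 + ⅐)*20 = (99/7)*20 = 1980/7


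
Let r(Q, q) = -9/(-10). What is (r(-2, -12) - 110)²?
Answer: 1190281/100 ≈ 11903.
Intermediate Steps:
r(Q, q) = 9/10 (r(Q, q) = -9*(-⅒) = 9/10)
(r(-2, -12) - 110)² = (9/10 - 110)² = (-1091/10)² = 1190281/100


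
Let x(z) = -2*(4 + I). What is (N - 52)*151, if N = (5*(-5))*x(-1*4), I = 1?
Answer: 29898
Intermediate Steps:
x(z) = -10 (x(z) = -2*(4 + 1) = -2*5 = -10)
N = 250 (N = (5*(-5))*(-10) = -25*(-10) = 250)
(N - 52)*151 = (250 - 52)*151 = 198*151 = 29898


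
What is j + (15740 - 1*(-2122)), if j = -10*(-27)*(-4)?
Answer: 16782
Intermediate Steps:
j = -1080 (j = 270*(-4) = -1080)
j + (15740 - 1*(-2122)) = -1080 + (15740 - 1*(-2122)) = -1080 + (15740 + 2122) = -1080 + 17862 = 16782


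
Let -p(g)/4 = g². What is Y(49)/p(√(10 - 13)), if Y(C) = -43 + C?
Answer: ½ ≈ 0.50000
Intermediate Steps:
p(g) = -4*g²
Y(49)/p(√(10 - 13)) = (-43 + 49)/((-4*(√(10 - 13))²)) = 6/((-4*(√(-3))²)) = 6/((-4*(I*√3)²)) = 6/((-4*(-3))) = 6/12 = 6*(1/12) = ½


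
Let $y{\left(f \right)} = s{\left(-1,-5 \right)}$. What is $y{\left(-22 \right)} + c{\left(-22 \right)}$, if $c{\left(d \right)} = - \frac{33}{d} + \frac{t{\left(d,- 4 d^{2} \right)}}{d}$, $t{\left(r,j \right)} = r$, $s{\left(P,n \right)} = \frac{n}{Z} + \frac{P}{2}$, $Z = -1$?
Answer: $7$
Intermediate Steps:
$s{\left(P,n \right)} = \frac{P}{2} - n$ ($s{\left(P,n \right)} = \frac{n}{-1} + \frac{P}{2} = n \left(-1\right) + P \frac{1}{2} = - n + \frac{P}{2} = \frac{P}{2} - n$)
$y{\left(f \right)} = \frac{9}{2}$ ($y{\left(f \right)} = \frac{1}{2} \left(-1\right) - -5 = - \frac{1}{2} + 5 = \frac{9}{2}$)
$c{\left(d \right)} = 1 - \frac{33}{d}$ ($c{\left(d \right)} = - \frac{33}{d} + \frac{d}{d} = - \frac{33}{d} + 1 = 1 - \frac{33}{d}$)
$y{\left(-22 \right)} + c{\left(-22 \right)} = \frac{9}{2} + \frac{-33 - 22}{-22} = \frac{9}{2} - - \frac{5}{2} = \frac{9}{2} + \frac{5}{2} = 7$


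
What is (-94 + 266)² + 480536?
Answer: 510120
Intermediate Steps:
(-94 + 266)² + 480536 = 172² + 480536 = 29584 + 480536 = 510120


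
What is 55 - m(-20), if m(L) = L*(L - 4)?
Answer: -425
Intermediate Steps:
m(L) = L*(-4 + L)
55 - m(-20) = 55 - (-20)*(-4 - 20) = 55 - (-20)*(-24) = 55 - 1*480 = 55 - 480 = -425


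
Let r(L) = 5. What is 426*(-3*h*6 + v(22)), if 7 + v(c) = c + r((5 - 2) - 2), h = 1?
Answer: 852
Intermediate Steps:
v(c) = -2 + c (v(c) = -7 + (c + 5) = -7 + (5 + c) = -2 + c)
426*(-3*h*6 + v(22)) = 426*(-3*1*6 + (-2 + 22)) = 426*(-3*6 + 20) = 426*(-18 + 20) = 426*2 = 852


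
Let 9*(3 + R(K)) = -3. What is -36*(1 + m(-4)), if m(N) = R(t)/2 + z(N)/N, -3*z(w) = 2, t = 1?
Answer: 18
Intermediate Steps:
R(K) = -10/3 (R(K) = -3 + (⅑)*(-3) = -3 - ⅓ = -10/3)
z(w) = -⅔ (z(w) = -⅓*2 = -⅔)
m(N) = -5/3 - 2/(3*N) (m(N) = -10/3/2 - 2/(3*N) = -10/3*½ - 2/(3*N) = -5/3 - 2/(3*N))
-36*(1 + m(-4)) = -36*(1 + (⅓)*(-2 - 5*(-4))/(-4)) = -36*(1 + (⅓)*(-¼)*(-2 + 20)) = -36*(1 + (⅓)*(-¼)*18) = -36*(1 - 3/2) = -36*(-½) = 18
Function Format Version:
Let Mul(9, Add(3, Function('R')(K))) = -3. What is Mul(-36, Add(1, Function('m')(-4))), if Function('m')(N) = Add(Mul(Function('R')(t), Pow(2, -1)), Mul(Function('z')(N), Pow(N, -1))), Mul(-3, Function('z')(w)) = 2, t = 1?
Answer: 18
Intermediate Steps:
Function('R')(K) = Rational(-10, 3) (Function('R')(K) = Add(-3, Mul(Rational(1, 9), -3)) = Add(-3, Rational(-1, 3)) = Rational(-10, 3))
Function('z')(w) = Rational(-2, 3) (Function('z')(w) = Mul(Rational(-1, 3), 2) = Rational(-2, 3))
Function('m')(N) = Add(Rational(-5, 3), Mul(Rational(-2, 3), Pow(N, -1))) (Function('m')(N) = Add(Mul(Rational(-10, 3), Pow(2, -1)), Mul(Rational(-2, 3), Pow(N, -1))) = Add(Mul(Rational(-10, 3), Rational(1, 2)), Mul(Rational(-2, 3), Pow(N, -1))) = Add(Rational(-5, 3), Mul(Rational(-2, 3), Pow(N, -1))))
Mul(-36, Add(1, Function('m')(-4))) = Mul(-36, Add(1, Mul(Rational(1, 3), Pow(-4, -1), Add(-2, Mul(-5, -4))))) = Mul(-36, Add(1, Mul(Rational(1, 3), Rational(-1, 4), Add(-2, 20)))) = Mul(-36, Add(1, Mul(Rational(1, 3), Rational(-1, 4), 18))) = Mul(-36, Add(1, Rational(-3, 2))) = Mul(-36, Rational(-1, 2)) = 18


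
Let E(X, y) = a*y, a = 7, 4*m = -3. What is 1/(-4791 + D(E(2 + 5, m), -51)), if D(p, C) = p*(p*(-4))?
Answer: -4/19605 ≈ -0.00020403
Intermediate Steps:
m = -3/4 (m = (1/4)*(-3) = -3/4 ≈ -0.75000)
E(X, y) = 7*y
D(p, C) = -4*p**2 (D(p, C) = p*(-4*p) = -4*p**2)
1/(-4791 + D(E(2 + 5, m), -51)) = 1/(-4791 - 4*(7*(-3/4))**2) = 1/(-4791 - 4*(-21/4)**2) = 1/(-4791 - 4*441/16) = 1/(-4791 - 441/4) = 1/(-19605/4) = -4/19605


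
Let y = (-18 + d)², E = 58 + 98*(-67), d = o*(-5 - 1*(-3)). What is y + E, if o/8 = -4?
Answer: -4392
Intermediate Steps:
o = -32 (o = 8*(-4) = -32)
d = 64 (d = -32*(-5 - 1*(-3)) = -32*(-5 + 3) = -32*(-2) = 64)
E = -6508 (E = 58 - 6566 = -6508)
y = 2116 (y = (-18 + 64)² = 46² = 2116)
y + E = 2116 - 6508 = -4392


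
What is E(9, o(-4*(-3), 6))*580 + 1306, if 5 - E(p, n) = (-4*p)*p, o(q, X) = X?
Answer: 192126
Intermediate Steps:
E(p, n) = 5 + 4*p² (E(p, n) = 5 - (-4*p)*p = 5 - (-4)*p² = 5 + 4*p²)
E(9, o(-4*(-3), 6))*580 + 1306 = (5 + 4*9²)*580 + 1306 = (5 + 4*81)*580 + 1306 = (5 + 324)*580 + 1306 = 329*580 + 1306 = 190820 + 1306 = 192126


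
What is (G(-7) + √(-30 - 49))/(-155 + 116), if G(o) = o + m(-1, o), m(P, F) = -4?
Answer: 11/39 - I*√79/39 ≈ 0.28205 - 0.2279*I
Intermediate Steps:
G(o) = -4 + o (G(o) = o - 4 = -4 + o)
(G(-7) + √(-30 - 49))/(-155 + 116) = ((-4 - 7) + √(-30 - 49))/(-155 + 116) = (-11 + √(-79))/(-39) = (-11 + I*√79)*(-1/39) = 11/39 - I*√79/39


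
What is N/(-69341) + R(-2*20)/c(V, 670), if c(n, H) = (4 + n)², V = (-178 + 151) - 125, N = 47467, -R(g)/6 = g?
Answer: -63942208/94927829 ≈ -0.67359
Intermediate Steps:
R(g) = -6*g
V = -152 (V = -27 - 125 = -152)
N/(-69341) + R(-2*20)/c(V, 670) = 47467/(-69341) + (-(-12)*20)/((4 - 152)²) = 47467*(-1/69341) + (-6*(-40))/((-148)²) = -47467/69341 + 240/21904 = -47467/69341 + 240*(1/21904) = -47467/69341 + 15/1369 = -63942208/94927829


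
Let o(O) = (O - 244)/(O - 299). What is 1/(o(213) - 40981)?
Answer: -86/3524335 ≈ -2.4402e-5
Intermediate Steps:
o(O) = (-244 + O)/(-299 + O)
1/(o(213) - 40981) = 1/((-244 + 213)/(-299 + 213) - 40981) = 1/(-31/(-86) - 40981) = 1/(-1/86*(-31) - 40981) = 1/(31/86 - 40981) = 1/(-3524335/86) = -86/3524335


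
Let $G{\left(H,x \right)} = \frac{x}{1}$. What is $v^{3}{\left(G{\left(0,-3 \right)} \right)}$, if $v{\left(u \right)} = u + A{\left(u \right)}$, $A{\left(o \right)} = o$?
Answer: $-216$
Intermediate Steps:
$G{\left(H,x \right)} = x$ ($G{\left(H,x \right)} = x 1 = x$)
$v{\left(u \right)} = 2 u$ ($v{\left(u \right)} = u + u = 2 u$)
$v^{3}{\left(G{\left(0,-3 \right)} \right)} = \left(2 \left(-3\right)\right)^{3} = \left(-6\right)^{3} = -216$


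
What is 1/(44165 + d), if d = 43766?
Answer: 1/87931 ≈ 1.1373e-5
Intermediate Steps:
1/(44165 + d) = 1/(44165 + 43766) = 1/87931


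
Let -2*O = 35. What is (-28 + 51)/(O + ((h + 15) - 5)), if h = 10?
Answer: 46/5 ≈ 9.2000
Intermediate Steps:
O = -35/2 (O = -½*35 = -35/2 ≈ -17.500)
(-28 + 51)/(O + ((h + 15) - 5)) = (-28 + 51)/(-35/2 + ((10 + 15) - 5)) = 23/(-35/2 + (25 - 5)) = 23/(-35/2 + 20) = 23/(5/2) = (⅖)*23 = 46/5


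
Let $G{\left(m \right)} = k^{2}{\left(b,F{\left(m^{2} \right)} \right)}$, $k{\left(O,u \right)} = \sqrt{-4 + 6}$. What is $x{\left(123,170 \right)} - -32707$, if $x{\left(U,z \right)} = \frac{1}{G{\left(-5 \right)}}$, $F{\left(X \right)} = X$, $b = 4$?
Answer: $\frac{65415}{2} \approx 32708.0$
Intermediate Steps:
$k{\left(O,u \right)} = \sqrt{2}$
$G{\left(m \right)} = 2$ ($G{\left(m \right)} = \left(\sqrt{2}\right)^{2} = 2$)
$x{\left(U,z \right)} = \frac{1}{2}$
$x{\left(123,170 \right)} - -32707 = \frac{1}{2} - -32707 = \frac{1}{2} + 32707 = \frac{65415}{2}$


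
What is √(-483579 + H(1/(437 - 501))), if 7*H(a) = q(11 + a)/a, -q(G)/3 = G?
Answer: 4*I*√1480038/7 ≈ 695.18*I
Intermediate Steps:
q(G) = -3*G
H(a) = (-33 - 3*a)/(7*a) (H(a) = ((-3*(11 + a))/a)/7 = ((-33 - 3*a)/a)/7 = (-33 - 3*a)/(7*a))
√(-483579 + H(1/(437 - 501))) = √(-483579 + 3*(-11 - 1/(437 - 501))/(7*(1/(437 - 501)))) = √(-483579 + 3*(-11 - 1/(-64))/(7*(1/(-64)))) = √(-483579 + 3*(-11 - 1*(-1/64))/(7*(-1/64))) = √(-483579 + (3/7)*(-64)*(-11 + 1/64)) = √(-483579 + (3/7)*(-64)*(-703/64)) = √(-483579 + 2109/7) = √(-3382944/7) = 4*I*√1480038/7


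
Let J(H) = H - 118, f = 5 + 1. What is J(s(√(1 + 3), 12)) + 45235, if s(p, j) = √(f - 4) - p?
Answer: 45115 + √2 ≈ 45116.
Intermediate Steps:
f = 6
s(p, j) = √2 - p (s(p, j) = √(6 - 4) - p = √2 - p)
J(H) = -118 + H
J(s(√(1 + 3), 12)) + 45235 = (-118 + (√2 - √(1 + 3))) + 45235 = (-118 + (√2 - √4)) + 45235 = (-118 + (√2 - 1*2)) + 45235 = (-118 + (√2 - 2)) + 45235 = (-118 + (-2 + √2)) + 45235 = (-120 + √2) + 45235 = 45115 + √2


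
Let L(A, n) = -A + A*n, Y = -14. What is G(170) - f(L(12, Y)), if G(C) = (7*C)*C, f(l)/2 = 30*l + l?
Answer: 213460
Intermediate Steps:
f(l) = 62*l (f(l) = 2*(30*l + l) = 2*(31*l) = 62*l)
G(C) = 7*C²
G(170) - f(L(12, Y)) = 7*170² - 62*12*(-1 - 14) = 7*28900 - 62*12*(-15) = 202300 - 62*(-180) = 202300 - 1*(-11160) = 202300 + 11160 = 213460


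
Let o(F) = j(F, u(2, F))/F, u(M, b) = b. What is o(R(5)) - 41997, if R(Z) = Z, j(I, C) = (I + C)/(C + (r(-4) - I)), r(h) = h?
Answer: -83995/2 ≈ -41998.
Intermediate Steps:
j(I, C) = (C + I)/(-4 + C - I) (j(I, C) = (I + C)/(C + (-4 - I)) = (C + I)/(-4 + C - I))
o(F) = -½ (o(F) = ((F + F)/(-4 + F - F))/F = ((2*F)/(-4))/F = (-F/2)/F = -½)
o(R(5)) - 41997 = -½ - 41997 = -83995/2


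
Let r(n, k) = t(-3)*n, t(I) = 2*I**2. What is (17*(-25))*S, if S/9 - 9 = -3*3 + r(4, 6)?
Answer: -275400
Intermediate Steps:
r(n, k) = 18*n (r(n, k) = (2*(-3)**2)*n = (2*9)*n = 18*n)
S = 648 (S = 81 + 9*(-3*3 + 18*4) = 81 + 9*(-9 + 72) = 81 + 9*63 = 81 + 567 = 648)
(17*(-25))*S = (17*(-25))*648 = -425*648 = -275400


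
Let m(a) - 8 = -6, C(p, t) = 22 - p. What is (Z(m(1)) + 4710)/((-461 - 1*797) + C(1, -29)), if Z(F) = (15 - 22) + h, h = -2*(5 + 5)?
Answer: -4683/1237 ≈ -3.7858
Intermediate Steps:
m(a) = 2 (m(a) = 8 - 6 = 2)
h = -20 (h = -2*10 = -20)
Z(F) = -27 (Z(F) = (15 - 22) - 20 = -7 - 20 = -27)
(Z(m(1)) + 4710)/((-461 - 1*797) + C(1, -29)) = (-27 + 4710)/((-461 - 1*797) + (22 - 1*1)) = 4683/((-461 - 797) + (22 - 1)) = 4683/(-1258 + 21) = 4683/(-1237) = 4683*(-1/1237) = -4683/1237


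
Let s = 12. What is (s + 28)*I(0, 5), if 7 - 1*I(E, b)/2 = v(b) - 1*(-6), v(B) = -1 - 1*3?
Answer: 400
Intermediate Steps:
v(B) = -4 (v(B) = -1 - 3 = -4)
I(E, b) = 10 (I(E, b) = 14 - 2*(-4 - 1*(-6)) = 14 - 2*(-4 + 6) = 14 - 2*2 = 14 - 4 = 10)
(s + 28)*I(0, 5) = (12 + 28)*10 = 40*10 = 400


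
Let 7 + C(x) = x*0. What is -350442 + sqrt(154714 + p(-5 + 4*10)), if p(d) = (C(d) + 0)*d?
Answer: -350442 + sqrt(154469) ≈ -3.5005e+5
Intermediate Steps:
C(x) = -7 (C(x) = -7 + x*0 = -7 + 0 = -7)
p(d) = -7*d (p(d) = (-7 + 0)*d = -7*d)
-350442 + sqrt(154714 + p(-5 + 4*10)) = -350442 + sqrt(154714 - 7*(-5 + 4*10)) = -350442 + sqrt(154714 - 7*(-5 + 40)) = -350442 + sqrt(154714 - 7*35) = -350442 + sqrt(154714 - 245) = -350442 + sqrt(154469)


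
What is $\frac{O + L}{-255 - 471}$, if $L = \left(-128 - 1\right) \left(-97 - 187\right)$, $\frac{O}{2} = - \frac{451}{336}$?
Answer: $- \frac{6154397}{121968} \approx -50.459$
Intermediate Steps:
$O = - \frac{451}{168}$ ($O = 2 \left(- \frac{451}{336}\right) = - \frac{451}{168} \approx -2.6845$)
$L = 36636$ ($L = \left(-129\right) \left(-284\right) = 36636$)
$\frac{O + L}{-255 - 471} = \frac{- \frac{451}{168} + 36636}{-255 - 471} = \frac{6154397}{168 \left(-726\right)} = \frac{6154397}{168} \left(- \frac{1}{726}\right) = - \frac{6154397}{121968}$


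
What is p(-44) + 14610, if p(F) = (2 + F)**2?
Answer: 16374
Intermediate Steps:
p(-44) + 14610 = (2 - 44)**2 + 14610 = (-42)**2 + 14610 = 1764 + 14610 = 16374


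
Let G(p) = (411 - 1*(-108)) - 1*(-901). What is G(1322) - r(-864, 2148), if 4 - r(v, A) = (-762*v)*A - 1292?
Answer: 1414174588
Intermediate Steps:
r(v, A) = 1296 + 762*A*v (r(v, A) = 4 - ((-762*v)*A - 1292) = 4 - (-762*A*v - 1292) = 4 - (-1292 - 762*A*v) = 4 + (1292 + 762*A*v) = 1296 + 762*A*v)
G(p) = 1420 (G(p) = (411 + 108) + 901 = 519 + 901 = 1420)
G(1322) - r(-864, 2148) = 1420 - (1296 + 762*2148*(-864)) = 1420 - (1296 - 1414174464) = 1420 - 1*(-1414173168) = 1420 + 1414173168 = 1414174588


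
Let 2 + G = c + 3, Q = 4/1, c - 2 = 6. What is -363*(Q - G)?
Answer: 1815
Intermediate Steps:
c = 8 (c = 2 + 6 = 8)
Q = 4 (Q = 4*1 = 4)
G = 9 (G = -2 + (8 + 3) = -2 + 11 = 9)
-363*(Q - G) = -363*(4 - 1*9) = -363*(4 - 9) = -363*(-5) = 1815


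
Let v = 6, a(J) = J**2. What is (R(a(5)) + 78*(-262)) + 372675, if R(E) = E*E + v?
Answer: 352870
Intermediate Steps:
R(E) = 6 + E**2 (R(E) = E*E + 6 = E**2 + 6 = 6 + E**2)
(R(a(5)) + 78*(-262)) + 372675 = ((6 + (5**2)**2) + 78*(-262)) + 372675 = ((6 + 25**2) - 20436) + 372675 = ((6 + 625) - 20436) + 372675 = (631 - 20436) + 372675 = -19805 + 372675 = 352870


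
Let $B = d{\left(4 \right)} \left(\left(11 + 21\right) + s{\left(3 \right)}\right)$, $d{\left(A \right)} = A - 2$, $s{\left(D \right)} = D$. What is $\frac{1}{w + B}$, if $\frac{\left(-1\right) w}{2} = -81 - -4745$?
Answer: $- \frac{1}{9258} \approx -0.00010801$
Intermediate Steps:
$d{\left(A \right)} = -2 + A$
$w = -9328$ ($w = - 2 \left(-81 - -4745\right) = - 2 \left(-81 + 4745\right) = \left(-2\right) 4664 = -9328$)
$B = 70$ ($B = \left(-2 + 4\right) \left(\left(11 + 21\right) + 3\right) = 2 \left(32 + 3\right) = 2 \cdot 35 = 70$)
$\frac{1}{w + B} = \frac{1}{-9328 + 70} = \frac{1}{-9258} = - \frac{1}{9258}$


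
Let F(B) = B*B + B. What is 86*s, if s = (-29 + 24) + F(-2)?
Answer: -258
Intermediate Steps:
F(B) = B + B² (F(B) = B² + B = B + B²)
s = -3 (s = (-29 + 24) - 2*(1 - 2) = -5 - 2*(-1) = -5 + 2 = -3)
86*s = 86*(-3) = -258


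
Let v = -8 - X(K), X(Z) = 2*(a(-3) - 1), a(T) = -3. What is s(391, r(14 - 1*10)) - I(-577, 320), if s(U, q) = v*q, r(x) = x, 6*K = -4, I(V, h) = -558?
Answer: 558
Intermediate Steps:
K = -⅔ (K = (⅙)*(-4) = -⅔ ≈ -0.66667)
X(Z) = -8 (X(Z) = 2*(-3 - 1) = 2*(-4) = -8)
v = 0 (v = -8 - 1*(-8) = -8 + 8 = 0)
s(U, q) = 0 (s(U, q) = 0*q = 0)
s(391, r(14 - 1*10)) - I(-577, 320) = 0 - 1*(-558) = 0 + 558 = 558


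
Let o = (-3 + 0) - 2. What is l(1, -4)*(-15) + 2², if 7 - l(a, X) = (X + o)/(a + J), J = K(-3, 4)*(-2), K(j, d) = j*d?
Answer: -532/5 ≈ -106.40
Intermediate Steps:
K(j, d) = d*j
o = -5 (o = -3 - 2 = -5)
J = 24 (J = (4*(-3))*(-2) = -12*(-2) = 24)
l(a, X) = 7 - (-5 + X)/(24 + a) (l(a, X) = 7 - (X - 5)/(a + 24) = 7 - (-5 + X)/(24 + a))
l(1, -4)*(-15) + 2² = ((173 - 1*(-4) + 7*1)/(24 + 1))*(-15) + 2² = ((173 + 4 + 7)/25)*(-15) + 4 = ((1/25)*184)*(-15) + 4 = (184/25)*(-15) + 4 = -552/5 + 4 = -532/5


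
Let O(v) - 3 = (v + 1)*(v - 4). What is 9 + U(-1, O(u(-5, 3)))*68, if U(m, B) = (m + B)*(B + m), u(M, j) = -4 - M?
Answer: 1097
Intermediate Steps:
O(v) = 3 + (1 + v)*(-4 + v) (O(v) = 3 + (v + 1)*(v - 4) = 3 + (1 + v)*(-4 + v))
U(m, B) = (B + m)² (U(m, B) = (B + m)*(B + m) = (B + m)²)
9 + U(-1, O(u(-5, 3)))*68 = 9 + ((-1 + (-4 - 1*(-5))² - 3*(-4 - 1*(-5))) - 1)²*68 = 9 + ((-1 + (-4 + 5)² - 3*(-4 + 5)) - 1)²*68 = 9 + ((-1 + 1² - 3*1) - 1)²*68 = 9 + ((-1 + 1 - 3) - 1)²*68 = 9 + (-3 - 1)²*68 = 9 + (-4)²*68 = 9 + 16*68 = 9 + 1088 = 1097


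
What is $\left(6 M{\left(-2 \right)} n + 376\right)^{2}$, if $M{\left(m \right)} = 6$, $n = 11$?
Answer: $595984$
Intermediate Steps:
$\left(6 M{\left(-2 \right)} n + 376\right)^{2} = \left(6 \cdot 6 \cdot 11 + 376\right)^{2} = \left(36 \cdot 11 + 376\right)^{2} = \left(396 + 376\right)^{2} = 772^{2} = 595984$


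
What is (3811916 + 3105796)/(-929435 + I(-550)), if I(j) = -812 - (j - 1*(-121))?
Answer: -3458856/464909 ≈ -7.4399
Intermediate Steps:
I(j) = -933 - j (I(j) = -812 - (j + 121) = -812 - (121 + j) = -812 + (-121 - j) = -933 - j)
(3811916 + 3105796)/(-929435 + I(-550)) = (3811916 + 3105796)/(-929435 + (-933 - 1*(-550))) = 6917712/(-929435 + (-933 + 550)) = 6917712/(-929435 - 383) = 6917712/(-929818) = 6917712*(-1/929818) = -3458856/464909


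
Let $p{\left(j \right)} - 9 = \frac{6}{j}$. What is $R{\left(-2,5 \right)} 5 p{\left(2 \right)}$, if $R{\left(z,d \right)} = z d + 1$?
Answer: $-540$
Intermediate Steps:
$p{\left(j \right)} = 9 + \frac{6}{j}$
$R{\left(z,d \right)} = 1 + d z$ ($R{\left(z,d \right)} = d z + 1 = 1 + d z$)
$R{\left(-2,5 \right)} 5 p{\left(2 \right)} = \left(1 + 5 \left(-2\right)\right) 5 \left(9 + \frac{6}{2}\right) = \left(1 - 10\right) 5 \left(9 + 6 \cdot \frac{1}{2}\right) = \left(-9\right) 5 \left(9 + 3\right) = \left(-45\right) 12 = -540$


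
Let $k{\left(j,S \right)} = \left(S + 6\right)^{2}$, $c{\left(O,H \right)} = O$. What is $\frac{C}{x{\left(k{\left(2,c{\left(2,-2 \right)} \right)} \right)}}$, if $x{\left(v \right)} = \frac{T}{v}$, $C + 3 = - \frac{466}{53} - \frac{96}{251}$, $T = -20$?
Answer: $\frac{2591408}{66515} \approx 38.96$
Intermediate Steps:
$C = - \frac{161963}{13303}$ ($C = -3 - \left(\frac{96}{251} + \frac{466}{53}\right) = -3 - \frac{122054}{13303} = - \frac{161963}{13303} \approx -12.175$)
$k{\left(j,S \right)} = \left(6 + S\right)^{2}$
$x{\left(v \right)} = - \frac{20}{v}$
$\frac{C}{x{\left(k{\left(2,c{\left(2,-2 \right)} \right)} \right)}} = - \frac{161963}{13303 \left(- \frac{20}{\left(6 + 2\right)^{2}}\right)} = - \frac{161963}{13303 \left(- \frac{20}{8^{2}}\right)} = - \frac{161963}{13303 \left(- \frac{20}{64}\right)} = - \frac{161963}{13303 \left(\left(-20\right) \frac{1}{64}\right)} = - \frac{161963}{13303 \left(- \frac{5}{16}\right)} = \left(- \frac{161963}{13303}\right) \left(- \frac{16}{5}\right) = \frac{2591408}{66515}$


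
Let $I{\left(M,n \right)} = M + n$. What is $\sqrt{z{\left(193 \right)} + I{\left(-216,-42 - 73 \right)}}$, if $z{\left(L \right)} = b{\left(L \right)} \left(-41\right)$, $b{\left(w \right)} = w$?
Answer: $6 i \sqrt{229} \approx 90.797 i$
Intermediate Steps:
$z{\left(L \right)} = - 41 L$ ($z{\left(L \right)} = L \left(-41\right) = - 41 L$)
$\sqrt{z{\left(193 \right)} + I{\left(-216,-42 - 73 \right)}} = \sqrt{\left(-41\right) 193 - 331} = \sqrt{-7913 - 331} = \sqrt{-8244} = 6 i \sqrt{229}$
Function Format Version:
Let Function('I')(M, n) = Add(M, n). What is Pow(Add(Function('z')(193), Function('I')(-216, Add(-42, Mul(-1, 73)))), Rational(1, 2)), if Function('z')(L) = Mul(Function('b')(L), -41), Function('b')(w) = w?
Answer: Mul(6, I, Pow(229, Rational(1, 2))) ≈ Mul(90.797, I)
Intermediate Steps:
Function('z')(L) = Mul(-41, L) (Function('z')(L) = Mul(L, -41) = Mul(-41, L))
Pow(Add(Function('z')(193), Function('I')(-216, Add(-42, Mul(-1, 73)))), Rational(1, 2)) = Pow(Add(Mul(-41, 193), Add(-216, Add(-42, Mul(-1, 73)))), Rational(1, 2)) = Pow(Add(-7913, Add(-216, Add(-42, -73))), Rational(1, 2)) = Pow(Add(-7913, Add(-216, -115)), Rational(1, 2)) = Pow(Add(-7913, -331), Rational(1, 2)) = Pow(-8244, Rational(1, 2)) = Mul(6, I, Pow(229, Rational(1, 2)))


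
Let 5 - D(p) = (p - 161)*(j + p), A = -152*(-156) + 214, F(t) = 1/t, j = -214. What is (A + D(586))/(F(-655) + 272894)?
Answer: -87880695/178745569 ≈ -0.49165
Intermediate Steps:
A = 23926 (A = 23712 + 214 = 23926)
D(p) = 5 - (-214 + p)*(-161 + p) (D(p) = 5 - (p - 161)*(-214 + p) = 5 - (-161 + p)*(-214 + p) = 5 - (-214 + p)*(-161 + p))
(A + D(586))/(F(-655) + 272894) = (23926 + (-34449 - 1*586² + 375*586))/(1/(-655) + 272894) = (23926 + (-34449 - 1*343396 + 219750))/(-1/655 + 272894) = (23926 + (-34449 - 343396 + 219750))/(178745569/655) = (23926 - 158095)*(655/178745569) = -134169*655/178745569 = -87880695/178745569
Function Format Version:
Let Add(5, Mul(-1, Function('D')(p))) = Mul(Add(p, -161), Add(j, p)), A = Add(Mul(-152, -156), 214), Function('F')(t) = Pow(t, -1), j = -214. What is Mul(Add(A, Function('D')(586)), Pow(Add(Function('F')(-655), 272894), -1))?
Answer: Rational(-87880695, 178745569) ≈ -0.49165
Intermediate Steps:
A = 23926 (A = Add(23712, 214) = 23926)
Function('D')(p) = Add(5, Mul(-1, Add(-214, p), Add(-161, p))) (Function('D')(p) = Add(5, Mul(-1, Mul(Add(p, -161), Add(-214, p)))) = Add(5, Mul(-1, Mul(Add(-161, p), Add(-214, p)))) = Add(5, Mul(-1, Mul(Add(-214, p), Add(-161, p)))) = Add(5, Mul(-1, Add(-214, p), Add(-161, p))))
Mul(Add(A, Function('D')(586)), Pow(Add(Function('F')(-655), 272894), -1)) = Mul(Add(23926, Add(-34449, Mul(-1, Pow(586, 2)), Mul(375, 586))), Pow(Add(Pow(-655, -1), 272894), -1)) = Mul(Add(23926, Add(-34449, Mul(-1, 343396), 219750)), Pow(Add(Rational(-1, 655), 272894), -1)) = Mul(Add(23926, Add(-34449, -343396, 219750)), Pow(Rational(178745569, 655), -1)) = Mul(Add(23926, -158095), Rational(655, 178745569)) = Mul(-134169, Rational(655, 178745569)) = Rational(-87880695, 178745569)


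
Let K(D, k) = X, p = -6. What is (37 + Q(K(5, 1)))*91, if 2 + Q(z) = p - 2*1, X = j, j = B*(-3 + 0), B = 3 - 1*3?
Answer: 2457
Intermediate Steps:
B = 0 (B = 3 - 3 = 0)
j = 0 (j = 0*(-3 + 0) = 0*(-3) = 0)
X = 0
K(D, k) = 0
Q(z) = -10 (Q(z) = -2 + (-6 - 2*1) = -2 + (-6 - 2) = -2 - 8 = -10)
(37 + Q(K(5, 1)))*91 = (37 - 10)*91 = 27*91 = 2457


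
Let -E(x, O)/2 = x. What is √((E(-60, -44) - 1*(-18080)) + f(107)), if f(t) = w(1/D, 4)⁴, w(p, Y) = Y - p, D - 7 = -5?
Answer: √293601/4 ≈ 135.46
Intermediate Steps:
D = 2 (D = 7 - 5 = 2)
E(x, O) = -2*x
f(t) = 2401/16 (f(t) = (4 - 1/2)⁴ = (4 - 1*½)⁴ = (4 - ½)⁴ = (7/2)⁴ = 2401/16)
√((E(-60, -44) - 1*(-18080)) + f(107)) = √((-2*(-60) - 1*(-18080)) + 2401/16) = √((120 + 18080) + 2401/16) = √(18200 + 2401/16) = √(293601/16) = √293601/4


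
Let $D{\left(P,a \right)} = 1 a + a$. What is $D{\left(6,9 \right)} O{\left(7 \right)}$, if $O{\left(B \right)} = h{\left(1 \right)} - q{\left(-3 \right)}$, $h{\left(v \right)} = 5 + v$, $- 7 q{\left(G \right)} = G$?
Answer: $\frac{702}{7} \approx 100.29$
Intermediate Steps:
$q{\left(G \right)} = - \frac{G}{7}$
$D{\left(P,a \right)} = 2 a$ ($D{\left(P,a \right)} = a + a = 2 a$)
$O{\left(B \right)} = \frac{39}{7}$ ($O{\left(B \right)} = \left(5 + 1\right) - \left(- \frac{1}{7}\right) \left(-3\right) = 6 - \frac{3}{7} = \frac{39}{7}$)
$D{\left(6,9 \right)} O{\left(7 \right)} = 2 \cdot 9 \cdot \frac{39}{7} = 18 \cdot \frac{39}{7} = \frac{702}{7}$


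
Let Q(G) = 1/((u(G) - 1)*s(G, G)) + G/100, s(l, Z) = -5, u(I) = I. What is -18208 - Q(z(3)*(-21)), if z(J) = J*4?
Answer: -115149666/6325 ≈ -18205.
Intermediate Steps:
z(J) = 4*J
Q(G) = -1/(5*(-1 + G)) + G/100 (Q(G) = 1/((G - 1)*(-5)) + G/100 = -1/5/(-1 + G) + G*(1/100) = -1/(5*(-1 + G)) + G/100)
-18208 - Q(z(3)*(-21)) = -18208 - (-20 + ((4*3)*(-21))**2 - 4*3*(-21))/(100*(-1 + (4*3)*(-21))) = -18208 - (-20 + (12*(-21))**2 - 12*(-21))/(100*(-1 + 12*(-21))) = -18208 - (-20 + (-252)**2 - 1*(-252))/(100*(-1 - 252)) = -18208 - (-20 + 63504 + 252)/(100*(-253)) = -18208 - (-1)*63736/(100*253) = -18208 - 1*(-15934/6325) = -18208 + 15934/6325 = -115149666/6325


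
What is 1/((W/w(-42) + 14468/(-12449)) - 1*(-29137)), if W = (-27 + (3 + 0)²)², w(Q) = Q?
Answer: 87143/2538312069 ≈ 3.4331e-5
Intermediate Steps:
W = 324 (W = (-27 + 3²)² = (-27 + 9)² = (-18)² = 324)
1/((W/w(-42) + 14468/(-12449)) - 1*(-29137)) = 1/((324/(-42) + 14468/(-12449)) - 1*(-29137)) = 1/((324*(-1/42) + 14468*(-1/12449)) + 29137) = 1/((-54/7 - 14468/12449) + 29137) = 1/(-773522/87143 + 29137) = 1/(2538312069/87143) = 87143/2538312069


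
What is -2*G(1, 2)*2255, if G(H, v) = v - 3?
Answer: 4510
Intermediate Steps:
G(H, v) = -3 + v
-2*G(1, 2)*2255 = -2*(-3 + 2)*2255 = -2*(-1)*2255 = 2*2255 = 4510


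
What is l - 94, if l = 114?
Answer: 20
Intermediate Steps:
l - 94 = 114 - 94 = 20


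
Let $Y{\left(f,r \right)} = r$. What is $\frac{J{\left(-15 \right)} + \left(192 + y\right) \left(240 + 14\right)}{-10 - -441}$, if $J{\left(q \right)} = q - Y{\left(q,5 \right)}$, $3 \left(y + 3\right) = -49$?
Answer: $\frac{131512}{1293} \approx 101.71$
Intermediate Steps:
$y = - \frac{58}{3}$ ($y = -3 + \frac{1}{3} \left(-49\right) = -3 - \frac{49}{3} = - \frac{58}{3} \approx -19.333$)
$J{\left(q \right)} = -5 + q$ ($J{\left(q \right)} = q - 5 = -5 + q$)
$\frac{J{\left(-15 \right)} + \left(192 + y\right) \left(240 + 14\right)}{-10 - -441} = \frac{\left(-5 - 15\right) + \left(192 - \frac{58}{3}\right) \left(240 + 14\right)}{-10 - -441} = \frac{-20 + \frac{518}{3} \cdot 254}{-10 + 441} = \frac{-20 + \frac{131572}{3}}{431} = \frac{131512}{3} \cdot \frac{1}{431} = \frac{131512}{1293}$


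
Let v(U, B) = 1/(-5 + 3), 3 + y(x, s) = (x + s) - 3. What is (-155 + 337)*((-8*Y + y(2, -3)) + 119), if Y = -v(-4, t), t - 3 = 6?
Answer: 19656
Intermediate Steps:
y(x, s) = -6 + s + x (y(x, s) = -3 + ((x + s) - 3) = -3 + ((s + x) - 3) = -3 + (-3 + s + x) = -6 + s + x)
t = 9 (t = 3 + 6 = 9)
v(U, B) = -½ (v(U, B) = 1/(-2) = -½)
Y = ½ (Y = -1*(-½) = ½ ≈ 0.50000)
(-155 + 337)*((-8*Y + y(2, -3)) + 119) = (-155 + 337)*((-8*½ + (-6 - 3 + 2)) + 119) = 182*((-4 - 7) + 119) = 182*(-11 + 119) = 182*108 = 19656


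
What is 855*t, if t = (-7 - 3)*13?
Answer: -111150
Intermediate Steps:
t = -130 (t = -10*13 = -130)
855*t = 855*(-130) = -111150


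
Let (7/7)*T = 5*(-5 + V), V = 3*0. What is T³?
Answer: -15625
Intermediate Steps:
V = 0
T = -25 (T = 5*(-5 + 0) = 5*(-5) = -25)
T³ = (-25)³ = -15625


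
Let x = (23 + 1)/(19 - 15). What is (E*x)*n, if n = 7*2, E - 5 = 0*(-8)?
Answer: 420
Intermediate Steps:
E = 5 (E = 5 + 0*(-8) = 5 + 0 = 5)
x = 6 (x = 24/4 = 24*(1/4) = 6)
n = 14
(E*x)*n = (5*6)*14 = 30*14 = 420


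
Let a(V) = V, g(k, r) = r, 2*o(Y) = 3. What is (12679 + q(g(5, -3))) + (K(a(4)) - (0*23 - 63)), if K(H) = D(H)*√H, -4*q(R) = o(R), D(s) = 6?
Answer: 102029/8 ≈ 12754.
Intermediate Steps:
o(Y) = 3/2 (o(Y) = (½)*3 = 3/2)
q(R) = -3/8 (q(R) = -¼*3/2 = -3/8)
K(H) = 6*√H
(12679 + q(g(5, -3))) + (K(a(4)) - (0*23 - 63)) = (12679 - 3/8) + (6*√4 - (0*23 - 63)) = 101429/8 + (6*2 - (0 - 63)) = 101429/8 + (12 - 1*(-63)) = 101429/8 + (12 + 63) = 101429/8 + 75 = 102029/8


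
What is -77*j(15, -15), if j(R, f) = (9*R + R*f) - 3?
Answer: 7161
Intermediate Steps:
j(R, f) = -3 + 9*R + R*f
-77*j(15, -15) = -77*(-3 + 9*15 + 15*(-15)) = -77*(-3 + 135 - 225) = -77*(-93) = 7161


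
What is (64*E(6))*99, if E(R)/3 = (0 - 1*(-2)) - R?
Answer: -76032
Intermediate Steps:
E(R) = 6 - 3*R (E(R) = 3*((0 - 1*(-2)) - R) = 3*((0 + 2) - R) = 3*(2 - R) = 6 - 3*R)
(64*E(6))*99 = (64*(6 - 3*6))*99 = (64*(6 - 18))*99 = (64*(-12))*99 = -768*99 = -76032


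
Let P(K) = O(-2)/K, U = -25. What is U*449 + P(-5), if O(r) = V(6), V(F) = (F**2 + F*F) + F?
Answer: -56203/5 ≈ -11241.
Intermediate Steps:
V(F) = F + 2*F**2 (V(F) = (F**2 + F**2) + F = 2*F**2 + F = F + 2*F**2)
O(r) = 78 (O(r) = 6*(1 + 2*6) = 6*(1 + 12) = 6*13 = 78)
P(K) = 78/K
U*449 + P(-5) = -25*449 + 78/(-5) = -11225 + 78*(-1/5) = -11225 - 78/5 = -56203/5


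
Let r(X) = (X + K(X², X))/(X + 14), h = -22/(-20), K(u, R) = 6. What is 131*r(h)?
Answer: 9301/151 ≈ 61.596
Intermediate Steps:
h = 11/10 (h = -22*(-1)/20 = -1*(-11/10) = 11/10 ≈ 1.1000)
r(X) = (6 + X)/(14 + X) (r(X) = (X + 6)/(X + 14) = (6 + X)/(14 + X))
131*r(h) = 131*((6 + 11/10)/(14 + 11/10)) = 131*((71/10)/(151/10)) = 131*((10/151)*(71/10)) = 131*(71/151) = 9301/151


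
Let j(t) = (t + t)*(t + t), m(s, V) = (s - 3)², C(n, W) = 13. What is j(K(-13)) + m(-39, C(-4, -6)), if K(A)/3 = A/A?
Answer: 1800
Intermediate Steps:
K(A) = 3 (K(A) = 3*(A/A) = 3*1 = 3)
m(s, V) = (-3 + s)²
j(t) = 4*t² (j(t) = (2*t)*(2*t) = 4*t²)
j(K(-13)) + m(-39, C(-4, -6)) = 4*3² + (-3 - 39)² = 4*9 + (-42)² = 36 + 1764 = 1800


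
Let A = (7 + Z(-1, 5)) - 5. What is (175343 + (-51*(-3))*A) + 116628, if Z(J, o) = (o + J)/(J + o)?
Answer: 292430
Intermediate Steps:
Z(J, o) = 1 (Z(J, o) = (J + o)/(J + o) = 1)
A = 3 (A = (7 + 1) - 5 = 8 - 5 = 3)
(175343 + (-51*(-3))*A) + 116628 = (175343 - 51*(-3)*3) + 116628 = (175343 + 153*3) + 116628 = (175343 + 459) + 116628 = 175802 + 116628 = 292430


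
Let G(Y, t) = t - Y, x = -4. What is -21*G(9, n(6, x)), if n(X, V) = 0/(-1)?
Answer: 189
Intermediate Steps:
n(X, V) = 0 (n(X, V) = 0*(-1) = 0)
-21*G(9, n(6, x)) = -21*(0 - 1*9) = -21*(0 - 9) = -21*(-9) = 189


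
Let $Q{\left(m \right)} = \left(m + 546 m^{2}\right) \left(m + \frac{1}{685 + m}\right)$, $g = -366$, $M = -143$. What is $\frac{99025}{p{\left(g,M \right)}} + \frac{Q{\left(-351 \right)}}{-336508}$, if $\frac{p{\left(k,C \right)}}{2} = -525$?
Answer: $\frac{165382533211339}{2360267112} \approx 70069.0$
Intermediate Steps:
$p{\left(k,C \right)} = -1050$ ($p{\left(k,C \right)} = 2 \left(-525\right) = -1050$)
$Q{\left(m \right)} = \left(m + \frac{1}{685 + m}\right) \left(m + 546 m^{2}\right)$
$\frac{99025}{p{\left(g,M \right)}} + \frac{Q{\left(-351 \right)}}{-336508} = \frac{99025}{-1050} + \frac{\left(-351\right) \frac{1}{685 - 351} \left(1 + 546 \left(-351\right)^{3} + 1231 \left(-351\right) + 374011 \left(-351\right)^{2}\right)}{-336508} = 99025 \left(- \frac{1}{1050}\right) + - \frac{351 \left(1 + 546 \left(-43243551\right) - 432081 + 374011 \cdot 123201\right)}{334} \left(- \frac{1}{336508}\right) = - \frac{3961}{42} + \left(-351\right) \frac{1}{334} \left(1 - 23610978846 - 432081 + 46078529211\right) \left(- \frac{1}{336508}\right) = - \frac{3961}{42} + \left(-351\right) \frac{1}{334} \cdot 22467118285 \left(- \frac{1}{336508}\right) = - \frac{3961}{42} - - \frac{7885958518035}{112393672} = - \frac{3961}{42} + \frac{7885958518035}{112393672} = \frac{165382533211339}{2360267112}$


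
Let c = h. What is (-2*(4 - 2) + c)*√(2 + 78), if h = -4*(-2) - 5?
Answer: -4*√5 ≈ -8.9443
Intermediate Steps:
h = 3 (h = 8 - 5 = 3)
c = 3
(-2*(4 - 2) + c)*√(2 + 78) = (-2*(4 - 2) + 3)*√(2 + 78) = (-2*2 + 3)*√80 = (-4 + 3)*(4*√5) = -4*√5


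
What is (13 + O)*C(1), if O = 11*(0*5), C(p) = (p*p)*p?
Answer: 13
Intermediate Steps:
C(p) = p**3 (C(p) = p**2*p = p**3)
O = 0 (O = 11*0 = 0)
(13 + O)*C(1) = (13 + 0)*1**3 = 13*1 = 13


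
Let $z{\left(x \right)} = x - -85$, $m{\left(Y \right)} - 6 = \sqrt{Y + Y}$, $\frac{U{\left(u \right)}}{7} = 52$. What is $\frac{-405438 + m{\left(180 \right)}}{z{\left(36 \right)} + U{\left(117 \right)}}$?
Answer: $- \frac{405432}{485} + \frac{6 \sqrt{10}}{485} \approx -835.9$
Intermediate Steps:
$U{\left(u \right)} = 364$ ($U{\left(u \right)} = 7 \cdot 52 = 364$)
$m{\left(Y \right)} = 6 + \sqrt{2} \sqrt{Y}$ ($m{\left(Y \right)} = 6 + \sqrt{Y + Y} = 6 + \sqrt{2 Y} = 6 + \sqrt{2} \sqrt{Y}$)
$z{\left(x \right)} = 85 + x$ ($z{\left(x \right)} = x + 85 = 85 + x$)
$\frac{-405438 + m{\left(180 \right)}}{z{\left(36 \right)} + U{\left(117 \right)}} = \frac{-405438 + \left(6 + \sqrt{2} \sqrt{180}\right)}{\left(85 + 36\right) + 364} = \frac{-405438 + \left(6 + \sqrt{2} \cdot 6 \sqrt{5}\right)}{121 + 364} = \frac{-405438 + \left(6 + 6 \sqrt{10}\right)}{485} = \left(-405432 + 6 \sqrt{10}\right) \frac{1}{485} = - \frac{405432}{485} + \frac{6 \sqrt{10}}{485}$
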